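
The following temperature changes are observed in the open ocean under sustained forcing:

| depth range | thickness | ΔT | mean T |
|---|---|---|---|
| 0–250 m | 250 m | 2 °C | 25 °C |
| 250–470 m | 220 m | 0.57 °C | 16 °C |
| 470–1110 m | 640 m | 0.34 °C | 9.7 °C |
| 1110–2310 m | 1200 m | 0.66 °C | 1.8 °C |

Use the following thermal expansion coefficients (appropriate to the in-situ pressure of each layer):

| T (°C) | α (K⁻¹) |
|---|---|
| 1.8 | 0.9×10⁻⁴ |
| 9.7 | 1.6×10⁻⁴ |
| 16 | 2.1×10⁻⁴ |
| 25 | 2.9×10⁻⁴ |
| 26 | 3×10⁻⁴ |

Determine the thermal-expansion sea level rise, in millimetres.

Layer 1 at 25 °C → α = 2.9×10⁻⁴ K⁻¹
Layer 2 at 16 °C → α = 2.1×10⁻⁴ K⁻¹
Layer 3 at 9.7 °C → α = 1.6×10⁻⁴ K⁻¹
Layer 4 at 1.8 °C → α = 0.9×10⁻⁴ K⁻¹
250 × 2 × 2.9×10⁻⁴ = 0.14500 m
250–470 m: 0.57 × 2.1×10⁻⁴ × 220 = 0.026334 m
Layer 3: 0.34 × 1.6×10⁻⁴ × 640 = 0.034816 m
Layer 4: 0.66 × 1200 × 0.9×10⁻⁴ = 0.07128 m
Δh = 0.14500 + 0.026334 + 0.034816 + 0.07128 = 0.27743 m

277 mm of thermosteric rise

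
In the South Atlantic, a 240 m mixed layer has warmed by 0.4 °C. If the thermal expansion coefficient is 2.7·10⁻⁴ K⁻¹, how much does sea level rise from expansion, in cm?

2.59 cm

Δh = αΔT·H = 2.7×10⁻⁴ × 0.4 × 240 = 0.02592 m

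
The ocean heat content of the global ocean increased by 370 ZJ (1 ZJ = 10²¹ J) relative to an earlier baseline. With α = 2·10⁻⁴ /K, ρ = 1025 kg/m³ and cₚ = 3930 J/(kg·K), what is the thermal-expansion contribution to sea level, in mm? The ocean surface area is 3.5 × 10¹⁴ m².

Per unit area: Q = 370×10²¹ / (3.5×10¹⁴) ≈ 1.057×10⁹ J/m²
Δh = αQ/(ρcₚ) = 2×10⁻⁴ × 1.057×10⁹ / (1025 × 3930) ≈ 0.052479 m

52.5 mm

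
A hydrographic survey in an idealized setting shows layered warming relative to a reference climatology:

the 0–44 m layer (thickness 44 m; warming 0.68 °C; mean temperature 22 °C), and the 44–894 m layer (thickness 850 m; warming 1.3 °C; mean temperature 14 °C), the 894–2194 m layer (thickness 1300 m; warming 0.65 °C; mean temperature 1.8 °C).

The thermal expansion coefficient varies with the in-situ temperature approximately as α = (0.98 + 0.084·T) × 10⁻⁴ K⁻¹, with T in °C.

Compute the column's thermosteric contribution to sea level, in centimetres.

34.2 cm

Layer 1: α = (0.98 + 0.084×22)×10⁻⁴ = 2.828×10⁻⁴ K⁻¹
Layer 2: α = (0.98 + 0.084×14)×10⁻⁴ = 2.156×10⁻⁴ K⁻¹
Layer 3: α = (0.98 + 0.084×1.8)×10⁻⁴ = 1.1312×10⁻⁴ K⁻¹
0.68 × 44 × 2.828×10⁻⁴ = 0.008461376 m
2.156×10⁻⁴ × 1.3 × 850 = 0.238238 m
894–2194 m: 0.65 × 1300 × 1.1312×10⁻⁴ = 0.0955864 m
Δh = 0.008461376 + 0.238238 + 0.0955864 = 0.342285776 m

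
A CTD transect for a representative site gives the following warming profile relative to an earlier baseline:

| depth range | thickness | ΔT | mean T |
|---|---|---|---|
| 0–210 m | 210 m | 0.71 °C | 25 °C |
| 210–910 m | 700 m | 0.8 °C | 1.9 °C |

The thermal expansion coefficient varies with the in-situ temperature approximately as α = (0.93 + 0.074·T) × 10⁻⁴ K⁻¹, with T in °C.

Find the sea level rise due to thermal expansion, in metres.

Layer 1: α = (0.93 + 0.074×25)×10⁻⁴ = 2.78×10⁻⁴ K⁻¹
Layer 2: α = (0.93 + 0.074×1.9)×10⁻⁴ = 1.0706×10⁻⁴ K⁻¹
2.78×10⁻⁴ × 0.71 × 210 = 0.0414498 m
Layer 2: 0.8 × 700 × 1.0706×10⁻⁴ = 0.0599536 m
Δh = 0.0414498 + 0.0599536 = 0.1014034 m

0.101 m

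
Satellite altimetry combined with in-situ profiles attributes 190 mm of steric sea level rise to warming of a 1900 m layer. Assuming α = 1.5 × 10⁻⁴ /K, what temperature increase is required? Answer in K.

ΔT = Δh/(αH) = 0.19 / (1.5×10⁻⁴ × 1900) ≈ 0.6667 K

0.67 K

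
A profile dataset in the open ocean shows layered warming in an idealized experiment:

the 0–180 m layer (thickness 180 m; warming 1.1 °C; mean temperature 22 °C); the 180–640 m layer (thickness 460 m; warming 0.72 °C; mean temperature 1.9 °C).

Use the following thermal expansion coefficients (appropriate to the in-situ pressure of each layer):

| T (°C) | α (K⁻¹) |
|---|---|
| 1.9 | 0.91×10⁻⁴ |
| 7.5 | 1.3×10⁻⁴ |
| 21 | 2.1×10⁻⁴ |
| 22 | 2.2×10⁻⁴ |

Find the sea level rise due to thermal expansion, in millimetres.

Layer 1 at 22 °C → α = 2.2×10⁻⁴ K⁻¹
Layer 2 at 1.9 °C → α = 0.91×10⁻⁴ K⁻¹
180 × 1.1 × 2.2×10⁻⁴ = 0.04356 m
180–640 m: 0.91×10⁻⁴ × 460 × 0.72 = 0.0301392 m
Δh = 0.04356 + 0.0301392 = 0.0736992 m

about 73.7 mm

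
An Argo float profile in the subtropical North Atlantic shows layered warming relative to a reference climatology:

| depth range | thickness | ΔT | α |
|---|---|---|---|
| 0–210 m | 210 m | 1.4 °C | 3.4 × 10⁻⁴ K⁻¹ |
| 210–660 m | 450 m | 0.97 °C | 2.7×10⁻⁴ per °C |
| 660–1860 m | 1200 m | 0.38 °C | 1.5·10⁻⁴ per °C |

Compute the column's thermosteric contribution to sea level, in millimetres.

0–210 m: 3.4×10⁻⁴ × 210 × 1.4 = 0.09996 m
210–660 m: 2.7×10⁻⁴ × 450 × 0.97 = 0.117855 m
1200 × 1.5×10⁻⁴ × 0.38 = 0.06840 m
Δh = 0.09996 + 0.117855 + 0.06840 = 0.286215 m ≈ 286 mm

286 mm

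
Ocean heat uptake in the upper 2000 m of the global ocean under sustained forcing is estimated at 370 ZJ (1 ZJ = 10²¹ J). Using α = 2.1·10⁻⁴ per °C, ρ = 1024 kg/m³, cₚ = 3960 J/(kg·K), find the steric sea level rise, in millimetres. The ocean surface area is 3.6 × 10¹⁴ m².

Per unit area: Q = 370×10²¹ / (3.6×10¹⁴) ≈ 1.028×10⁹ J/m²
Δh = αQ/(ρcₚ) = 2.1×10⁻⁴ × 1.028×10⁹ / (1024 × 3960) ≈ 0.053237 m

53.2 mm of thermosteric rise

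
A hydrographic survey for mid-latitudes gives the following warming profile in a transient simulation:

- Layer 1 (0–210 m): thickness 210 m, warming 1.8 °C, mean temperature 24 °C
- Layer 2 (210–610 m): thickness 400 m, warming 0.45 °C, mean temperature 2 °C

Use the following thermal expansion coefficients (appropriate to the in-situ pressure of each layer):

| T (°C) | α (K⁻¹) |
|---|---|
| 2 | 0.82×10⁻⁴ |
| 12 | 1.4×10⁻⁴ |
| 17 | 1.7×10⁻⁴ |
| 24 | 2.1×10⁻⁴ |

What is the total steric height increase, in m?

Δh = 0.0941 m

Layer 1 at 24 °C → α = 2.1×10⁻⁴ K⁻¹
Layer 2 at 2 °C → α = 0.82×10⁻⁴ K⁻¹
0–210 m: 210 × 1.8 × 2.1×10⁻⁴ = 0.07938 m
Layer 2: 400 × 0.82×10⁻⁴ × 0.45 = 0.01476 m
Δh = 0.07938 + 0.01476 = 0.09414 m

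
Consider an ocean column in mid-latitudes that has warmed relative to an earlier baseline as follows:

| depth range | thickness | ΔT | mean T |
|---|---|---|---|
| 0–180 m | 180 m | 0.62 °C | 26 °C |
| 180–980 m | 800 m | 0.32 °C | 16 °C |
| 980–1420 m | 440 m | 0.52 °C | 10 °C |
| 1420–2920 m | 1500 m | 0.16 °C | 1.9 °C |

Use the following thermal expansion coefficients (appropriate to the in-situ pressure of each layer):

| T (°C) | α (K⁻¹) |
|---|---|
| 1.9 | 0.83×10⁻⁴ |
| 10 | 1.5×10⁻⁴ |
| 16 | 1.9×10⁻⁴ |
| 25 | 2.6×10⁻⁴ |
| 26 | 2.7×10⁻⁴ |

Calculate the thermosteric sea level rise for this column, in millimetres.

Δh ≈ 133 mm

Layer 1 at 26 °C → α = 2.7×10⁻⁴ K⁻¹
Layer 2 at 16 °C → α = 1.9×10⁻⁴ K⁻¹
Layer 3 at 10 °C → α = 1.5×10⁻⁴ K⁻¹
Layer 4 at 1.9 °C → α = 0.83×10⁻⁴ K⁻¹
0–180 m: 180 × 0.62 × 2.7×10⁻⁴ = 0.030132 m
800 × 1.9×10⁻⁴ × 0.32 = 0.04864 m
Layer 3: 1.5×10⁻⁴ × 0.52 × 440 = 0.03432 m
Layer 4: 1500 × 0.16 × 0.83×10⁻⁴ = 0.01992 m
Δh = 0.030132 + 0.04864 + 0.03432 + 0.01992 = 0.133012 m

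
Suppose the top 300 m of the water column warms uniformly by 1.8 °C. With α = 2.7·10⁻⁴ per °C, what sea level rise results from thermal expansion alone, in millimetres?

Δh = αΔT·H = 2.7×10⁻⁴ × 1.8 × 300 = 0.14580 m

150 mm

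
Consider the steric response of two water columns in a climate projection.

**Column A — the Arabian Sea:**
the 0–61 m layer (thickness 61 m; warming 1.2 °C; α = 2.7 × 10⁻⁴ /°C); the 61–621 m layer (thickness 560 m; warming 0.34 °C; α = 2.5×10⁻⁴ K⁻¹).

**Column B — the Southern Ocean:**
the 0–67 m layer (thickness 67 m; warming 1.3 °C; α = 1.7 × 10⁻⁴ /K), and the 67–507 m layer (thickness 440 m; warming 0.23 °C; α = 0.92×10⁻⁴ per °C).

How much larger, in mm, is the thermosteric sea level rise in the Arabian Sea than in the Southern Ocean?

A Layer 1: 61 × 2.7×10⁻⁴ × 1.2 = 0.019764 m
A 61–621 m: 560 × 0.34 × 2.5×10⁻⁴ = 0.04760 m
A total: 0.067364 m
B Layer 1: 67 × 1.7×10⁻⁴ × 1.3 = 0.014807 m
B Layer 2: 0.23 × 0.92×10⁻⁴ × 440 = 0.0093104 m
B total: 0.0241174 m
Difference: 0.067364 − 0.0241174 = 0.0432466 m

43.2 mm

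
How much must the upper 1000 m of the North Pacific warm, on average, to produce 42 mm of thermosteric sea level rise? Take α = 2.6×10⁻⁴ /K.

ΔT = Δh/(αH) = 0.042 / (2.6×10⁻⁴ × 1000) ≈ 0.1615 K

ΔT ≈ 0.16 K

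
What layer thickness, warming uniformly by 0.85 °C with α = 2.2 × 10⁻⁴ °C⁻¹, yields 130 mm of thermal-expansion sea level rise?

700 m

H = Δh/(αΔT) = 0.13 / (2.2×10⁻⁴ × 0.85) ≈ 695.2 m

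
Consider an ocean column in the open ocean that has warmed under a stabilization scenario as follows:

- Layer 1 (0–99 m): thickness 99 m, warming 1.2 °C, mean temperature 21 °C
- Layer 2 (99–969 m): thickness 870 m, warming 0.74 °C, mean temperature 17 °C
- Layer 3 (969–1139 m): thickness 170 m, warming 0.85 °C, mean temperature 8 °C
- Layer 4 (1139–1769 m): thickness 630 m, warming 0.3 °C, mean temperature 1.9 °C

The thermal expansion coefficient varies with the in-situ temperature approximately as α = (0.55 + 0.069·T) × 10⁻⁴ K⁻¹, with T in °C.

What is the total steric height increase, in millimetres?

Δh = 160 mm

Layer 1: α = (0.55 + 0.069×21)×10⁻⁴ = 1.999×10⁻⁴ K⁻¹
Layer 2: α = (0.55 + 0.069×17)×10⁻⁴ = 1.723×10⁻⁴ K⁻¹
Layer 3: α = (0.55 + 0.069×8)×10⁻⁴ = 1.102×10⁻⁴ K⁻¹
Layer 4: α = (0.55 + 0.069×1.9)×10⁻⁴ = 0.6811×10⁻⁴ K⁻¹
0–99 m: 1.2 × 99 × 1.999×10⁻⁴ = 0.02374812 m
1.723×10⁻⁴ × 0.74 × 870 = 0.11092674 m
Layer 3: 1.102×10⁻⁴ × 0.85 × 170 = 0.0159239 m
1139–1769 m: 0.6811×10⁻⁴ × 0.3 × 630 = 0.01287279 m
Δh = 0.02374812 + 0.11092674 + 0.0159239 + 0.01287279 = 0.16347155 m ≈ 160 mm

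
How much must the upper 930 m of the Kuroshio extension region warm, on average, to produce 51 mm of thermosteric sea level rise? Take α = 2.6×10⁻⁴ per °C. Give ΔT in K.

ΔT = Δh/(αH) = 0.051 / (2.6×10⁻⁴ × 930) ≈ 0.2109 K

about 0.211 K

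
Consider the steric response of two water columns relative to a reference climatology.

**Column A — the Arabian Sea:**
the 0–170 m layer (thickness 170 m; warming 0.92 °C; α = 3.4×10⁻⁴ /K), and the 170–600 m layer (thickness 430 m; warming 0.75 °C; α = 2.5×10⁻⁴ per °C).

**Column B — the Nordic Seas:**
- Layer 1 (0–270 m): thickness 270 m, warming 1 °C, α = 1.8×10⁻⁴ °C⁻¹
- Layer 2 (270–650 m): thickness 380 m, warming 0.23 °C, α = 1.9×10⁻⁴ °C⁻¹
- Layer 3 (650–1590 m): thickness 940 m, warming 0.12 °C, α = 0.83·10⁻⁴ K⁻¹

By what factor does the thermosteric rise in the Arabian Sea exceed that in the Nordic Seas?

a factor of 1.79

A 3.4×10⁻⁴ × 0.92 × 170 = 0.053176 m
A 170–600 m: 0.75 × 430 × 2.5×10⁻⁴ = 0.080625 m
A total: 0.133801 m
B Layer 1: 270 × 1 × 1.8×10⁻⁴ = 0.04860 m
B Layer 2: 1.9×10⁻⁴ × 380 × 0.23 = 0.016606 m
B 650–1590 m: 940 × 0.12 × 0.83×10⁻⁴ = 0.0093624 m
B total: 0.0745684 m
Ratio: 0.133801 / 0.0745684 ≈ 1.794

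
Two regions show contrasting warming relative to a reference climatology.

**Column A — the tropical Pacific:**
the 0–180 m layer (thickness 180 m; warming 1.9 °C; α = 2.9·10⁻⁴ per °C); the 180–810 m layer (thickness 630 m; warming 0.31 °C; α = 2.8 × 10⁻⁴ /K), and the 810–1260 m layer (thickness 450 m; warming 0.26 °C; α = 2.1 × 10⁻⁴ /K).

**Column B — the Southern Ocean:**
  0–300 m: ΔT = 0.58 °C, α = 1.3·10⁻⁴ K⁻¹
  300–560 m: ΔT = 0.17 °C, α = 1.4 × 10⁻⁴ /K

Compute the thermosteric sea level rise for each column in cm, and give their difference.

A: 18 cm; B: 2.9 cm; difference 15 cm

A 0–180 m: 2.9×10⁻⁴ × 1.9 × 180 = 0.09918 m
A Layer 2: 0.31 × 2.8×10⁻⁴ × 630 = 0.054684 m
A Layer 3: 450 × 0.26 × 2.1×10⁻⁴ = 0.02457 m
A total: 0.178434 m
B 1.3×10⁻⁴ × 300 × 0.58 = 0.02262 m
B 260 × 0.17 × 1.4×10⁻⁴ = 0.006188 m
B total: 0.028808 m
Difference: 0.178434 − 0.028808 = 0.149626 m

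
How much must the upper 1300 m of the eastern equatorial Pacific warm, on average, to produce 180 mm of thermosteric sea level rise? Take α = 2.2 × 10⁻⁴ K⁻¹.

ΔT = Δh/(αH) = 0.18 / (2.2×10⁻⁴ × 1300) ≈ 0.6294 °C

ΔT ≈ 0.63 °C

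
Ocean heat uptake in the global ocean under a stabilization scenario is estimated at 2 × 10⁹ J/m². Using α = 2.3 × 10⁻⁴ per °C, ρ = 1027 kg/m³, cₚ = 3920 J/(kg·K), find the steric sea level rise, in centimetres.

Δh = αQ/(ρcₚ) = 2.3×10⁻⁴ × 2×10⁹ / (1027 × 3920) ≈ 0.11426 m

11.4 cm of thermosteric rise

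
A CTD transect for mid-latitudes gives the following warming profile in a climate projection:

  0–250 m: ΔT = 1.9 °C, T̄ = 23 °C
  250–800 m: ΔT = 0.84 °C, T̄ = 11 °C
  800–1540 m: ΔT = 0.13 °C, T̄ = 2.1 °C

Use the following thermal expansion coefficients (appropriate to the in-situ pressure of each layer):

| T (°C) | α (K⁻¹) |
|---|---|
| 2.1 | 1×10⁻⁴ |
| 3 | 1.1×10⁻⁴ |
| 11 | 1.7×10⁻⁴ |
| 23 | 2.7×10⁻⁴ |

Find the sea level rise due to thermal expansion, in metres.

Layer 1 at 23 °C → α = 2.7×10⁻⁴ K⁻¹
Layer 2 at 11 °C → α = 1.7×10⁻⁴ K⁻¹
Layer 3 at 2.1 °C → α = 1×10⁻⁴ K⁻¹
0–250 m: 250 × 1.9 × 2.7×10⁻⁴ = 0.12825 m
Layer 2: 550 × 0.84 × 1.7×10⁻⁴ = 0.07854 m
0.13 × 1×10⁻⁴ × 740 = 0.00962 m
Δh = 0.12825 + 0.07854 + 0.00962 = 0.21641 m ≈ 0.22 m

about 0.22 m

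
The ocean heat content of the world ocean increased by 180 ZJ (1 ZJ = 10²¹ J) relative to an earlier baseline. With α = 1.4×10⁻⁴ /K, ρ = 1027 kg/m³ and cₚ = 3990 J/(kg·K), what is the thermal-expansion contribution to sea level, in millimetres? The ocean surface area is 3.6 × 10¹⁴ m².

Per unit area: Q = 180×10²¹ / (3.6×10¹⁴) = 5×10⁸ J/m²
Δh = αQ/(ρcₚ) = 1.4×10⁻⁴ × 5×10⁸ / (1027 × 3990) ≈ 0.017083 m

17.1 mm of thermosteric rise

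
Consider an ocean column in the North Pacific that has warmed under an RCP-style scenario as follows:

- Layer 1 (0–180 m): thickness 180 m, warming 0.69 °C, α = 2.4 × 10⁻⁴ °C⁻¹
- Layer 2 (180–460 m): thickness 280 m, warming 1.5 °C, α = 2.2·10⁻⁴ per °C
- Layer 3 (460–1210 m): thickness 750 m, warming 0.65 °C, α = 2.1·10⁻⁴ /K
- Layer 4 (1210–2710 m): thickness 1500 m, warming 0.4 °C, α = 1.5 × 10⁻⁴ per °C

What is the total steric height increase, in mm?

0.69 × 2.4×10⁻⁴ × 180 = 0.029808 m
280 × 1.5 × 2.2×10⁻⁴ = 0.09240 m
Layer 3: 750 × 2.1×10⁻⁴ × 0.65 = 0.102375 m
Layer 4: 0.4 × 1500 × 1.5×10⁻⁴ = 0.09000 m
Δh = 0.029808 + 0.09240 + 0.102375 + 0.09000 = 0.314583 m

Δh ≈ 310 mm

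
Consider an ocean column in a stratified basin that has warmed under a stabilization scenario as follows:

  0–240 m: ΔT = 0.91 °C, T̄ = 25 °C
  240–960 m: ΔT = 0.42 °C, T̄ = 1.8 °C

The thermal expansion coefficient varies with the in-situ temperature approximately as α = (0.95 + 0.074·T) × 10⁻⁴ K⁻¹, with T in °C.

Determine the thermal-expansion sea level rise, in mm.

Layer 1: α = (0.95 + 0.074×25)×10⁻⁴ = 2.8×10⁻⁴ K⁻¹
Layer 2: α = (0.95 + 0.074×1.8)×10⁻⁴ = 1.0832×10⁻⁴ K⁻¹
240 × 2.8×10⁻⁴ × 0.91 = 0.061152 m
Layer 2: 1.0832×10⁻⁴ × 0.42 × 720 = 0.032755968 m
Δh = 0.061152 + 0.032755968 = 0.093907968 m

93.9 mm of thermosteric rise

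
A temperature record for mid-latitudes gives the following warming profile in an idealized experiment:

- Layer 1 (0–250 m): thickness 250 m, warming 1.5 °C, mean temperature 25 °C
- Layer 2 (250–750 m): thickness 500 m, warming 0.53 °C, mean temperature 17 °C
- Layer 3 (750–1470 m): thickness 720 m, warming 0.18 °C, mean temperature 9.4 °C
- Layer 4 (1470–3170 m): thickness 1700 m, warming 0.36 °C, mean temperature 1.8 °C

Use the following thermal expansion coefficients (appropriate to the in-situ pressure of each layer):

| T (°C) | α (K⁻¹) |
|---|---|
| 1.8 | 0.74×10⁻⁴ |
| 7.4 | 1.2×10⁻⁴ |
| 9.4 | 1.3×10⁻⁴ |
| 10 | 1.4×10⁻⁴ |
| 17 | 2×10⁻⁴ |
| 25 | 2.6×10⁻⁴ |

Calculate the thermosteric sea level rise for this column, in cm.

Layer 1 at 25 °C → α = 2.6×10⁻⁴ K⁻¹
Layer 2 at 17 °C → α = 2×10⁻⁴ K⁻¹
Layer 3 at 9.4 °C → α = 1.3×10⁻⁴ K⁻¹
Layer 4 at 1.8 °C → α = 0.74×10⁻⁴ K⁻¹
Layer 1: 1.5 × 250 × 2.6×10⁻⁴ = 0.09750 m
250–750 m: 500 × 0.53 × 2×10⁻⁴ = 0.05300 m
750–1470 m: 720 × 1.3×10⁻⁴ × 0.18 = 0.016848 m
0.74×10⁻⁴ × 0.36 × 1700 = 0.045288 m
Δh = 0.09750 + 0.05300 + 0.016848 + 0.045288 = 0.212636 m

21 cm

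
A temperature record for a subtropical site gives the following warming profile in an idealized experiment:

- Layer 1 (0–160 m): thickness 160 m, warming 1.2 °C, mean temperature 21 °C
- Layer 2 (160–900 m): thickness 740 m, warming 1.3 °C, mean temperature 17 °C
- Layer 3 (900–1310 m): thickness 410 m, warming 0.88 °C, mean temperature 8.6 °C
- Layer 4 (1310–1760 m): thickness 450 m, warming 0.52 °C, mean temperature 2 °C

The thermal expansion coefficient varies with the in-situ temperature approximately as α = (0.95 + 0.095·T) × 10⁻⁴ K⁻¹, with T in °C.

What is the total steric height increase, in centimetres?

39.4 cm

Layer 1: α = (0.95 + 0.095×21)×10⁻⁴ = 2.945×10⁻⁴ K⁻¹
Layer 2: α = (0.95 + 0.095×17)×10⁻⁴ = 2.565×10⁻⁴ K⁻¹
Layer 3: α = (0.95 + 0.095×8.6)×10⁻⁴ = 1.767×10⁻⁴ K⁻¹
Layer 4: α = (0.95 + 0.095×2)×10⁻⁴ = 1.14×10⁻⁴ K⁻¹
160 × 2.945×10⁻⁴ × 1.2 = 0.056544 m
160–900 m: 740 × 2.565×10⁻⁴ × 1.3 = 0.246753 m
Layer 3: 0.88 × 410 × 1.767×10⁻⁴ = 0.06375336 m
450 × 1.14×10⁻⁴ × 0.52 = 0.026676 m
Δh = 0.056544 + 0.246753 + 0.06375336 + 0.026676 = 0.39372636 m ≈ 39.4 cm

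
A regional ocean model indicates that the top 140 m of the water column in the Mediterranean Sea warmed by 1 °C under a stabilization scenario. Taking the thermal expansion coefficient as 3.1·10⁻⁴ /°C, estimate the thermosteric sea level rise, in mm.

43 mm

Δh = αΔT·H = 3.1×10⁻⁴ × 1 × 140 = 0.04340 m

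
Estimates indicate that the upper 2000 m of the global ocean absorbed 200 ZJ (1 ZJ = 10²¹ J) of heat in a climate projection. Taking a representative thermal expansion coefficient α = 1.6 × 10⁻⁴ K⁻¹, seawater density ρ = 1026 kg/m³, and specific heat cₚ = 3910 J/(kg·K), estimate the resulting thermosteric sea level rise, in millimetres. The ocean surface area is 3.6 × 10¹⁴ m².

22 mm

Per unit area: Q = 200×10²¹ / (3.6×10¹⁴) ≈ 5.556×10⁸ J/m²
Δh = αQ/(ρcₚ) = 1.6×10⁻⁴ × 5.556×10⁸ / (1026 × 3910) ≈ 0.022159 m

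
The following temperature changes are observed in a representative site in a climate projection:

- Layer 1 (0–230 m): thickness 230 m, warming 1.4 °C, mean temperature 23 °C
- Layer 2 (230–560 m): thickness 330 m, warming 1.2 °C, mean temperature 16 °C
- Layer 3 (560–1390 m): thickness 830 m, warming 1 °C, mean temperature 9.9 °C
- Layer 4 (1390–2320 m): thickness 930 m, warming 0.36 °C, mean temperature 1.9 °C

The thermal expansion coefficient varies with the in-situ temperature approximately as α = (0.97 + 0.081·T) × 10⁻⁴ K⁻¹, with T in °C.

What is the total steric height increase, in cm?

Δh ≈ 37 cm

Layer 1: α = (0.97 + 0.081×23)×10⁻⁴ = 2.833×10⁻⁴ K⁻¹
Layer 2: α = (0.97 + 0.081×16)×10⁻⁴ = 2.266×10⁻⁴ K⁻¹
Layer 3: α = (0.97 + 0.081×9.9)×10⁻⁴ = 1.7719×10⁻⁴ K⁻¹
Layer 4: α = (0.97 + 0.081×1.9)×10⁻⁴ = 1.1239×10⁻⁴ K⁻¹
1.4 × 2.833×10⁻⁴ × 230 = 0.0912226 m
2.266×10⁻⁴ × 1.2 × 330 = 0.0897336 m
560–1390 m: 1.7719×10⁻⁴ × 830 × 1 = 0.1470677 m
1390–2320 m: 0.36 × 930 × 1.1239×10⁻⁴ = 0.037628172 m
Δh = 0.0912226 + 0.0897336 + 0.1470677 + 0.037628172 = 0.365652072 m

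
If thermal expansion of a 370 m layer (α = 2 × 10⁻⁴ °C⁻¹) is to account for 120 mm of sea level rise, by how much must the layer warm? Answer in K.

about 1.62 K

ΔT = Δh/(αH) = 0.12 / (2×10⁻⁴ × 370) ≈ 1.622 K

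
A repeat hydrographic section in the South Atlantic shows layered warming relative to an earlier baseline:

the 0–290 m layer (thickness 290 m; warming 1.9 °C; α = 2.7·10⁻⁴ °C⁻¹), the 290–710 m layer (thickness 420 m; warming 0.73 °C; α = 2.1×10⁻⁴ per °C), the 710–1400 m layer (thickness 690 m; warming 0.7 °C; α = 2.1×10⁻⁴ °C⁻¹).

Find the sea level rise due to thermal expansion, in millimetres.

315 mm of thermosteric rise

Layer 1: 1.9 × 2.7×10⁻⁴ × 290 = 0.14877 m
0.73 × 420 × 2.1×10⁻⁴ = 0.064386 m
0.7 × 2.1×10⁻⁴ × 690 = 0.10143 m
Δh = 0.14877 + 0.064386 + 0.10143 = 0.314586 m ≈ 315 mm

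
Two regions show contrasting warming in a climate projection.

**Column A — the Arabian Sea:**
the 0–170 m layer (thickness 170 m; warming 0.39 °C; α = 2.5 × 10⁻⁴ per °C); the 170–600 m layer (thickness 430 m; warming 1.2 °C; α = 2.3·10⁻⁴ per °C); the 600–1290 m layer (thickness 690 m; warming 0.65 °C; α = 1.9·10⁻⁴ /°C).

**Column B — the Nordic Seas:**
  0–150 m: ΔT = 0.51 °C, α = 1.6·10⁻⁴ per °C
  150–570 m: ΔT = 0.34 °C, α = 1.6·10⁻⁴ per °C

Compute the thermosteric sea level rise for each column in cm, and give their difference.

A Layer 1: 0.39 × 2.5×10⁻⁴ × 170 = 0.016575 m
A 170–600 m: 2.3×10⁻⁴ × 430 × 1.2 = 0.11868 m
A Layer 3: 690 × 1.9×10⁻⁴ × 0.65 = 0.085215 m
A total: 0.22047 m
B 0–150 m: 150 × 0.51 × 1.6×10⁻⁴ = 0.01224 m
B 420 × 0.34 × 1.6×10⁻⁴ = 0.022848 m
B total: 0.035088 m
Difference: 0.22047 − 0.035088 = 0.185382 m

Δh_A ≈ 22.0 cm, Δh_B ≈ 3.51 cm; difference ≈ 18.5 cm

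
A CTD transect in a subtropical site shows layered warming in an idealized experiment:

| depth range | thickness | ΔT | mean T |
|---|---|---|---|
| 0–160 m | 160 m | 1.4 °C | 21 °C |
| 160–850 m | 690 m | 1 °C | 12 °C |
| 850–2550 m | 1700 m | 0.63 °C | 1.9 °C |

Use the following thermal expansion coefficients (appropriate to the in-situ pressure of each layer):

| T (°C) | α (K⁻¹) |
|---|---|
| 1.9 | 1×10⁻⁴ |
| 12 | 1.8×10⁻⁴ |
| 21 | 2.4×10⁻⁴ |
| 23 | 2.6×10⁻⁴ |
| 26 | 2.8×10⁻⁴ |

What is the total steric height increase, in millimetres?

Δh ≈ 285 mm

Layer 1 at 21 °C → α = 2.4×10⁻⁴ K⁻¹
Layer 2 at 12 °C → α = 1.8×10⁻⁴ K⁻¹
Layer 3 at 1.9 °C → α = 1×10⁻⁴ K⁻¹
Layer 1: 2.4×10⁻⁴ × 1.4 × 160 = 0.05376 m
160–850 m: 1.8×10⁻⁴ × 1 × 690 = 0.12420 m
850–2550 m: 1700 × 1×10⁻⁴ × 0.63 = 0.10710 m
Δh = 0.05376 + 0.12420 + 0.10710 = 0.28506 m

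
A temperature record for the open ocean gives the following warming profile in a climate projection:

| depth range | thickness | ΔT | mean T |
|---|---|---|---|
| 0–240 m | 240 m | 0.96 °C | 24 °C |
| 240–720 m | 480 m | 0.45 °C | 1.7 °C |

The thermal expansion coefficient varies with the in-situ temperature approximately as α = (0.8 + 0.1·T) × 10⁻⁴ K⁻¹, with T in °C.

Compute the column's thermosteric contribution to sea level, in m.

Layer 1: α = (0.8 + 0.1×24)×10⁻⁴ = 3.2×10⁻⁴ K⁻¹
Layer 2: α = (0.8 + 0.1×1.7)×10⁻⁴ = 0.97×10⁻⁴ K⁻¹
3.2×10⁻⁴ × 240 × 0.96 = 0.073728 m
Layer 2: 480 × 0.97×10⁻⁴ × 0.45 = 0.020952 m
Δh = 0.073728 + 0.020952 = 0.09468 m

about 0.0947 m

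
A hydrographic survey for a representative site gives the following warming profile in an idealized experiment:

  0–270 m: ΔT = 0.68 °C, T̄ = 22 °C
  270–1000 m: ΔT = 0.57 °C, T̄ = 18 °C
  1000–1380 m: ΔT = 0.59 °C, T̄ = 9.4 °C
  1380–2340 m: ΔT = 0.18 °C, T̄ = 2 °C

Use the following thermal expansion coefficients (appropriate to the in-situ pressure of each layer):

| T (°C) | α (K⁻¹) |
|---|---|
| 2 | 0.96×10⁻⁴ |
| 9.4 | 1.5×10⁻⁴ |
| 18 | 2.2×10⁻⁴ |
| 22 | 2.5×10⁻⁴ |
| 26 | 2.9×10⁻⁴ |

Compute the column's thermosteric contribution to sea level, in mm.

190 mm

Layer 1 at 22 °C → α = 2.5×10⁻⁴ K⁻¹
Layer 2 at 18 °C → α = 2.2×10⁻⁴ K⁻¹
Layer 3 at 9.4 °C → α = 1.5×10⁻⁴ K⁻¹
Layer 4 at 2 °C → α = 0.96×10⁻⁴ K⁻¹
Layer 1: 2.5×10⁻⁴ × 270 × 0.68 = 0.04590 m
270–1000 m: 730 × 0.57 × 2.2×10⁻⁴ = 0.091542 m
1000–1380 m: 380 × 1.5×10⁻⁴ × 0.59 = 0.03363 m
Layer 4: 0.18 × 0.96×10⁻⁴ × 960 = 0.0165888 m
Δh = 0.04590 + 0.091542 + 0.03363 + 0.0165888 = 0.1876608 m ≈ 190 mm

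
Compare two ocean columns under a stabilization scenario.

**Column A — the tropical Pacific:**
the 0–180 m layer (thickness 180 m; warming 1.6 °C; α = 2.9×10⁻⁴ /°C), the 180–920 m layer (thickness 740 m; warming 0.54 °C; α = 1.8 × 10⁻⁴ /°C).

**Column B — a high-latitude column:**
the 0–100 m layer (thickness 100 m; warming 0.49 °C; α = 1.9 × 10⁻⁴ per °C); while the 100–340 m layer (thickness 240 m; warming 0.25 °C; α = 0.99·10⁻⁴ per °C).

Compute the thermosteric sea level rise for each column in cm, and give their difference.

A 1.6 × 2.9×10⁻⁴ × 180 = 0.08352 m
A 0.54 × 740 × 1.8×10⁻⁴ = 0.071928 m
A total: 0.155448 m
B Layer 1: 0.49 × 1.9×10⁻⁴ × 100 = 0.00931 m
B Layer 2: 0.99×10⁻⁴ × 0.25 × 240 = 0.00594 m
B total: 0.01525 m
Difference: 0.155448 − 0.01525 = 0.140198 m

Δh_A ≈ 15.5 cm, Δh_B ≈ 1.53 cm; difference ≈ 14.0 cm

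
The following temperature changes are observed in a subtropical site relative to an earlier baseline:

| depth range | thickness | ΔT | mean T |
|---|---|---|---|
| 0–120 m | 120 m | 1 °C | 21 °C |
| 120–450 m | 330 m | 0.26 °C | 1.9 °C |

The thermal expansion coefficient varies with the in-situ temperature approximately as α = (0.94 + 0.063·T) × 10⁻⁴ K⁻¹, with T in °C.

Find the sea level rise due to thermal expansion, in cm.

Layer 1: α = (0.94 + 0.063×21)×10⁻⁴ = 2.263×10⁻⁴ K⁻¹
Layer 2: α = (0.94 + 0.063×1.9)×10⁻⁴ = 1.0597×10⁻⁴ K⁻¹
2.263×10⁻⁴ × 1 × 120 = 0.027156 m
Layer 2: 330 × 0.26 × 1.0597×10⁻⁴ = 0.009092226 m
Δh = 0.027156 + 0.009092226 = 0.036248226 m ≈ 3.62 cm

3.62 cm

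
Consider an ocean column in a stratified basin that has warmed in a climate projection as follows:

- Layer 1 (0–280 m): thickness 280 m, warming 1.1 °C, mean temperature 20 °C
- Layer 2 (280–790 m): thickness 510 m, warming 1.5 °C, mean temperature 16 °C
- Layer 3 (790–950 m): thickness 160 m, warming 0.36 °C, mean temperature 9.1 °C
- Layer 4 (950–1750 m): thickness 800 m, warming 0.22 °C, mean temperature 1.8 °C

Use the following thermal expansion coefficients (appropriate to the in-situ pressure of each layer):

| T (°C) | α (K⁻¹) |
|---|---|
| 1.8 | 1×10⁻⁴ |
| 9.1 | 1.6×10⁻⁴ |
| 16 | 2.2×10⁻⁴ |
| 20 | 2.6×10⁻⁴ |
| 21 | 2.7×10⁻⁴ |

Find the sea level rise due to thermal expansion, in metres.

Δh ≈ 0.28 m

Layer 1 at 20 °C → α = 2.6×10⁻⁴ K⁻¹
Layer 2 at 16 °C → α = 2.2×10⁻⁴ K⁻¹
Layer 3 at 9.1 °C → α = 1.6×10⁻⁴ K⁻¹
Layer 4 at 1.8 °C → α = 1×10⁻⁴ K⁻¹
Layer 1: 1.1 × 2.6×10⁻⁴ × 280 = 0.08008 m
2.2×10⁻⁴ × 1.5 × 510 = 0.16830 m
Layer 3: 0.36 × 1.6×10⁻⁴ × 160 = 0.009216 m
Layer 4: 1×10⁻⁴ × 800 × 0.22 = 0.01760 m
Δh = 0.08008 + 0.16830 + 0.009216 + 0.01760 = 0.275196 m ≈ 0.28 m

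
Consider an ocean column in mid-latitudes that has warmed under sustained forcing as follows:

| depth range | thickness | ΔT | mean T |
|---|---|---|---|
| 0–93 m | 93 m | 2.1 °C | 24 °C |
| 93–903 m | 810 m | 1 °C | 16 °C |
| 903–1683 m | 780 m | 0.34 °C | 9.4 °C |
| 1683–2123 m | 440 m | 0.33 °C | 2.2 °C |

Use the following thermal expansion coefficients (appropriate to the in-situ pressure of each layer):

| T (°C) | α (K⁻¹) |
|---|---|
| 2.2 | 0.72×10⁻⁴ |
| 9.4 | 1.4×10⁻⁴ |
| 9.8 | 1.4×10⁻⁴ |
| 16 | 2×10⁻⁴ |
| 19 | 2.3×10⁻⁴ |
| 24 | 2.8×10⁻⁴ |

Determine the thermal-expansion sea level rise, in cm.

Δh = 26 cm

Layer 1 at 24 °C → α = 2.8×10⁻⁴ K⁻¹
Layer 2 at 16 °C → α = 2×10⁻⁴ K⁻¹
Layer 3 at 9.4 °C → α = 1.4×10⁻⁴ K⁻¹
Layer 4 at 2.2 °C → α = 0.72×10⁻⁴ K⁻¹
Layer 1: 2.1 × 2.8×10⁻⁴ × 93 = 0.054684 m
Layer 2: 1 × 2×10⁻⁴ × 810 = 0.16200 m
1.4×10⁻⁴ × 0.34 × 780 = 0.037128 m
0.33 × 440 × 0.72×10⁻⁴ = 0.0104544 m
Δh = 0.054684 + 0.16200 + 0.037128 + 0.0104544 = 0.2642664 m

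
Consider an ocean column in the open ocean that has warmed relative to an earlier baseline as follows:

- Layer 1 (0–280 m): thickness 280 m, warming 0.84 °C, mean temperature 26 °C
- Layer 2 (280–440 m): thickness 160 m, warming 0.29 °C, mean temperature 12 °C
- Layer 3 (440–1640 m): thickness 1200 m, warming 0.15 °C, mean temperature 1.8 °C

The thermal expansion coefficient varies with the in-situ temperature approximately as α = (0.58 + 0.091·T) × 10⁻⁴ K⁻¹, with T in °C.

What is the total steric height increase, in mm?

Δh ≈ 90 mm

Layer 1: α = (0.58 + 0.091×26)×10⁻⁴ = 2.946×10⁻⁴ K⁻¹
Layer 2: α = (0.58 + 0.091×12)×10⁻⁴ = 1.672×10⁻⁴ K⁻¹
Layer 3: α = (0.58 + 0.091×1.8)×10⁻⁴ = 0.7438×10⁻⁴ K⁻¹
280 × 0.84 × 2.946×10⁻⁴ = 0.06928992 m
160 × 0.29 × 1.672×10⁻⁴ = 0.00775808 m
Layer 3: 1200 × 0.15 × 0.7438×10⁻⁴ = 0.0133884 m
Δh = 0.06928992 + 0.00775808 + 0.0133884 = 0.0904364 m ≈ 90 mm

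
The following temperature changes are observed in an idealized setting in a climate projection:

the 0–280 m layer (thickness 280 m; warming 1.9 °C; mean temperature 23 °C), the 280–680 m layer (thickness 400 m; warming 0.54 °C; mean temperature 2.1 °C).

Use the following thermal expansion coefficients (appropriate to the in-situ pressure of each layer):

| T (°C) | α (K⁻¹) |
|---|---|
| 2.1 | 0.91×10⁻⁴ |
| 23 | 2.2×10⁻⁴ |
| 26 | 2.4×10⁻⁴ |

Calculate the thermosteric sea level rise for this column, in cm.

Layer 1 at 23 °C → α = 2.2×10⁻⁴ K⁻¹
Layer 2 at 2.1 °C → α = 0.91×10⁻⁴ K⁻¹
2.2×10⁻⁴ × 280 × 1.9 = 0.11704 m
280–680 m: 0.91×10⁻⁴ × 400 × 0.54 = 0.019656 m
Δh = 0.11704 + 0.019656 = 0.136696 m

Δh ≈ 14 cm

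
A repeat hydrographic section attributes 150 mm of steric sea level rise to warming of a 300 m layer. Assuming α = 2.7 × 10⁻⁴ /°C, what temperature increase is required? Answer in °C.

ΔT = Δh/(αH) = 0.15 / (2.7×10⁻⁴ × 300) ≈ 1.852 °C

about 1.85 °C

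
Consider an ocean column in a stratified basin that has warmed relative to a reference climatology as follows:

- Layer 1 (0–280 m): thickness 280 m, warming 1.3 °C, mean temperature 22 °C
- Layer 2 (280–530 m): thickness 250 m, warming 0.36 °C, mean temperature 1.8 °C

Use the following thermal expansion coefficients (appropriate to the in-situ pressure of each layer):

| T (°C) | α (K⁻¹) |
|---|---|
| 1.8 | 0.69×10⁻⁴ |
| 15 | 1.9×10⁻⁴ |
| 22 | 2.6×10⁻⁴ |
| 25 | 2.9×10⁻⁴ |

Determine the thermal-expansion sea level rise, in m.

Layer 1 at 22 °C → α = 2.6×10⁻⁴ K⁻¹
Layer 2 at 1.8 °C → α = 0.69×10⁻⁴ K⁻¹
280 × 1.3 × 2.6×10⁻⁴ = 0.09464 m
0.36 × 250 × 0.69×10⁻⁴ = 0.00621 m
Δh = 0.09464 + 0.00621 = 0.10085 m

0.101 m of thermosteric rise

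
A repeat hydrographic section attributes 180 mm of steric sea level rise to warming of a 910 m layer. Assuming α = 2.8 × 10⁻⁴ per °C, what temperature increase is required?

0.706 K

ΔT = Δh/(αH) = 0.18 / (2.8×10⁻⁴ × 910) ≈ 0.7064 K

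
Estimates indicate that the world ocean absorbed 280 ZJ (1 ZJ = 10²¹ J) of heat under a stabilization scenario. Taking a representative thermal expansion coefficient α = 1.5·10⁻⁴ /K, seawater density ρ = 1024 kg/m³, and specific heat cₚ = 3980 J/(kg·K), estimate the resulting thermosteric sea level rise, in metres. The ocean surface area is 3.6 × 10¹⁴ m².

Per unit area: Q = 280×10²¹ / (3.6×10¹⁴) ≈ 7.778×10⁸ J/m²
Δh = αQ/(ρcₚ) = 1.5×10⁻⁴ × 7.778×10⁸ / (1024 × 3980) ≈ 0.028627 m

0.029 m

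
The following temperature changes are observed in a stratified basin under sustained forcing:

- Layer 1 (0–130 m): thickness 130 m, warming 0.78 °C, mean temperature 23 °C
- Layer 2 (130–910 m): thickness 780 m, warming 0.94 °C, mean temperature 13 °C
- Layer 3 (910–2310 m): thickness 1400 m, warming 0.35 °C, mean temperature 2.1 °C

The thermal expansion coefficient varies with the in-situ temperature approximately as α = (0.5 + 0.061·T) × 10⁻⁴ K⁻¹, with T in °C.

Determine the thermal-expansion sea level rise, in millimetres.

Δh ≈ 145 mm

Layer 1: α = (0.5 + 0.061×23)×10⁻⁴ = 1.903×10⁻⁴ K⁻¹
Layer 2: α = (0.5 + 0.061×13)×10⁻⁴ = 1.293×10⁻⁴ K⁻¹
Layer 3: α = (0.5 + 0.061×2.1)×10⁻⁴ = 0.6281×10⁻⁴ K⁻¹
1.903×10⁻⁴ × 130 × 0.78 = 0.01929642 m
Layer 2: 0.94 × 1.293×10⁻⁴ × 780 = 0.09480276 m
Layer 3: 1400 × 0.6281×10⁻⁴ × 0.35 = 0.0307769 m
Δh = 0.01929642 + 0.09480276 + 0.0307769 = 0.14487608 m ≈ 145 mm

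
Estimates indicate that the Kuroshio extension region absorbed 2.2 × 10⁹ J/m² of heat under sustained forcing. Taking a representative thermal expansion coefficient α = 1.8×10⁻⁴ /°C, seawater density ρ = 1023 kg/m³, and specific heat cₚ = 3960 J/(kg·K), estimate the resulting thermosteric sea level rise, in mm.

98 mm of thermosteric rise

Δh = αQ/(ρcₚ) = 1.8×10⁻⁴ × 2.2×10⁹ / (1023 × 3960) ≈ 0.097752 m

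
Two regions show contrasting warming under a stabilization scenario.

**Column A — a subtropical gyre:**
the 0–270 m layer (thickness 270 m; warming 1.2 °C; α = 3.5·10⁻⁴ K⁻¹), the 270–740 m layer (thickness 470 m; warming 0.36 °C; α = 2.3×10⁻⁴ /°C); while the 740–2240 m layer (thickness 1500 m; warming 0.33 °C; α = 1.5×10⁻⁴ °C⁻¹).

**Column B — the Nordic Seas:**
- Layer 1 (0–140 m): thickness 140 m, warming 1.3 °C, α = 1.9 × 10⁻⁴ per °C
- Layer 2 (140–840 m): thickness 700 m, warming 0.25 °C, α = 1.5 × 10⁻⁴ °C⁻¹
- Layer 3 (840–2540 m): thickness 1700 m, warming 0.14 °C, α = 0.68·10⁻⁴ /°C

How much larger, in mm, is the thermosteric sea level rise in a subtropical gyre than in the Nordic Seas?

A 3.5×10⁻⁴ × 270 × 1.2 = 0.11340 m
A 270–740 m: 0.36 × 2.3×10⁻⁴ × 470 = 0.038916 m
A 0.33 × 1.5×10⁻⁴ × 1500 = 0.07425 m
A total: 0.226566 m
B Layer 1: 1.3 × 140 × 1.9×10⁻⁴ = 0.03458 m
B Layer 2: 1.5×10⁻⁴ × 700 × 0.25 = 0.02625 m
B 840–2540 m: 1700 × 0.14 × 0.68×10⁻⁴ = 0.016184 m
B total: 0.077014 m
Difference: 0.226566 − 0.077014 = 0.149552 m

150 mm larger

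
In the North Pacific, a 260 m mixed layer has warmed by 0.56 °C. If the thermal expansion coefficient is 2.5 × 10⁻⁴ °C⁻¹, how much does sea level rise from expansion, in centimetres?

Δh = αΔT·H = 2.5×10⁻⁴ × 0.56 × 260 = 0.03640 m

3.6 cm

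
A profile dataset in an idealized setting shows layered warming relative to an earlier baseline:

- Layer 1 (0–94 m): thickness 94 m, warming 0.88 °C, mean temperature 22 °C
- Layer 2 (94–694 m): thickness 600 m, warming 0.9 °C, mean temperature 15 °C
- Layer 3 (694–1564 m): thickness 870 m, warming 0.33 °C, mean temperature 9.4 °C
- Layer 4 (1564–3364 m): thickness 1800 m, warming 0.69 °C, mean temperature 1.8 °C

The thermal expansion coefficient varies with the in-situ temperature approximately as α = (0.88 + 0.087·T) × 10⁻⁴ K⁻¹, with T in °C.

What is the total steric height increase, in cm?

Layer 1: α = (0.88 + 0.087×22)×10⁻⁴ = 2.794×10⁻⁴ K⁻¹
Layer 2: α = (0.88 + 0.087×15)×10⁻⁴ = 2.185×10⁻⁴ K⁻¹
Layer 3: α = (0.88 + 0.087×9.4)×10⁻⁴ = 1.6978×10⁻⁴ K⁻¹
Layer 4: α = (0.88 + 0.087×1.8)×10⁻⁴ = 1.0366×10⁻⁴ K⁻¹
Layer 1: 94 × 2.794×10⁻⁴ × 0.88 = 0.023111968 m
94–694 m: 0.9 × 600 × 2.185×10⁻⁴ = 0.11799 m
Layer 3: 870 × 1.6978×10⁻⁴ × 0.33 = 0.048743838 m
1564–3364 m: 0.69 × 1800 × 1.0366×10⁻⁴ = 0.12874572 m
Δh = 0.023111968 + 0.11799 + 0.048743838 + 0.12874572 = 0.318591526 m ≈ 32 cm

Δh ≈ 32 cm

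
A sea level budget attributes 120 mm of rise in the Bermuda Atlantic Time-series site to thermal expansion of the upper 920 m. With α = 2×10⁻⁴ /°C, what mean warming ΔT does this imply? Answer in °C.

about 0.652 °C

ΔT = Δh/(αH) = 0.12 / (2×10⁻⁴ × 920) ≈ 0.6522 °C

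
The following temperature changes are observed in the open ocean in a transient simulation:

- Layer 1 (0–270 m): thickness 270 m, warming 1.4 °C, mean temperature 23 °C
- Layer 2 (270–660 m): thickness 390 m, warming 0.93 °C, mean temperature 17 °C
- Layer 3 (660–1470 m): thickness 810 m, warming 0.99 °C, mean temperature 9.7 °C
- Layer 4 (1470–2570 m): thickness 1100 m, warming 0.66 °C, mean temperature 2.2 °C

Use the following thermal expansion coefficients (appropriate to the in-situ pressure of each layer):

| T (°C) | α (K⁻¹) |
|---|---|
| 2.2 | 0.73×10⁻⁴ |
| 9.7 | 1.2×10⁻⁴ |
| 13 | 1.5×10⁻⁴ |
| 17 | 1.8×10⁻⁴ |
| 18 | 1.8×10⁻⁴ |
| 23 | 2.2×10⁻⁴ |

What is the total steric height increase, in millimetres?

Layer 1 at 23 °C → α = 2.2×10⁻⁴ K⁻¹
Layer 2 at 17 °C → α = 1.8×10⁻⁴ K⁻¹
Layer 3 at 9.7 °C → α = 1.2×10⁻⁴ K⁻¹
Layer 4 at 2.2 °C → α = 0.73×10⁻⁴ K⁻¹
0–270 m: 270 × 1.4 × 2.2×10⁻⁴ = 0.08316 m
Layer 2: 390 × 0.93 × 1.8×10⁻⁴ = 0.065286 m
660–1470 m: 810 × 1.2×10⁻⁴ × 0.99 = 0.096228 m
Layer 4: 1100 × 0.73×10⁻⁴ × 0.66 = 0.052998 m
Δh = 0.08316 + 0.065286 + 0.096228 + 0.052998 = 0.297672 m ≈ 300 mm

Δh = 300 mm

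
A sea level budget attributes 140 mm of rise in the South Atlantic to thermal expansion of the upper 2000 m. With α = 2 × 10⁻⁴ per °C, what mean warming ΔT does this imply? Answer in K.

ΔT = Δh/(αH) = 0.14 / (2×10⁻⁴ × 2000) = 0.3500 K

ΔT ≈ 0.35 K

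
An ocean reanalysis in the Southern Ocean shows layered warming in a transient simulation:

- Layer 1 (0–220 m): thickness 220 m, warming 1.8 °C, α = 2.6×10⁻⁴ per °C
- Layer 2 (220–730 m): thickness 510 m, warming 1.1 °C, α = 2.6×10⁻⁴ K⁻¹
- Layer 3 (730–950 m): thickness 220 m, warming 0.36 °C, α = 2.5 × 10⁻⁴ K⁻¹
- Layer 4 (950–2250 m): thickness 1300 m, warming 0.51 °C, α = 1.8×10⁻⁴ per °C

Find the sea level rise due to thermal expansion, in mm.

388 mm

220 × 1.8 × 2.6×10⁻⁴ = 0.10296 m
510 × 2.6×10⁻⁴ × 1.1 = 0.14586 m
730–950 m: 0.36 × 2.5×10⁻⁴ × 220 = 0.01980 m
950–2250 m: 0.51 × 1300 × 1.8×10⁻⁴ = 0.11934 m
Δh = 0.10296 + 0.14586 + 0.01980 + 0.11934 = 0.38796 m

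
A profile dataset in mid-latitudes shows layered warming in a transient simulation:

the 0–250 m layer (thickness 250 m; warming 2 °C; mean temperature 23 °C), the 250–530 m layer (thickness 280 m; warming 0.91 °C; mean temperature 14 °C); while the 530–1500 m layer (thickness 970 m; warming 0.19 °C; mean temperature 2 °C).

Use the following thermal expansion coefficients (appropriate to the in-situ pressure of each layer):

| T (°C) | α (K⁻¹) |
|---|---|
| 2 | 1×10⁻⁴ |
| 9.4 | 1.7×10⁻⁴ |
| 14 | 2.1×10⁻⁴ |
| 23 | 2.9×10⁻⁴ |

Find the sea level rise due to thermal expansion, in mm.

Δh = 217 mm

Layer 1 at 23 °C → α = 2.9×10⁻⁴ K⁻¹
Layer 2 at 14 °C → α = 2.1×10⁻⁴ K⁻¹
Layer 3 at 2 °C → α = 1×10⁻⁴ K⁻¹
0–250 m: 2 × 2.9×10⁻⁴ × 250 = 0.14500 m
0.91 × 2.1×10⁻⁴ × 280 = 0.053508 m
Layer 3: 1×10⁻⁴ × 970 × 0.19 = 0.01843 m
Δh = 0.14500 + 0.053508 + 0.01843 = 0.216938 m ≈ 217 mm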